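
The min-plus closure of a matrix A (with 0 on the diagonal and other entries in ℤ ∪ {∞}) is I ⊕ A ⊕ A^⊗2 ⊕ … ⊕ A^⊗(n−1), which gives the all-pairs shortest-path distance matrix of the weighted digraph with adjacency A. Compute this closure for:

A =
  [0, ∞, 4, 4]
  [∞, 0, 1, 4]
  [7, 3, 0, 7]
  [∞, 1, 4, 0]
Closure =
  [0, 5, 4, 4]
  [8, 0, 1, 4]
  [7, 3, 0, 7]
  [9, 1, 2, 0]

This is the Floyd-Warshall all-pairs shortest-path computation. For each intermediate vertex k = 0, 1, …, 3, update dist[i][j] ← min(dist[i][j], dist[i][k] + dist[k][j]). The final matrix gives, for each (i, j), the minimum total weight of any directed path from i to j (possibly empty when i = j).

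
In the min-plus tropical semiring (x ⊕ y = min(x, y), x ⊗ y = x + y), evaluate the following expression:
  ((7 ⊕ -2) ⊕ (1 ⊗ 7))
((7 ⊕ -2) ⊕ (1 ⊗ 7)) = -2

Expand innermost to outermost. Recall ⊕ takes the minimum of its arguments and ⊗ takes their sum. Working out the expression ((7 ⊕ -2) ⊕ (1 ⊗ 7)) gives -2.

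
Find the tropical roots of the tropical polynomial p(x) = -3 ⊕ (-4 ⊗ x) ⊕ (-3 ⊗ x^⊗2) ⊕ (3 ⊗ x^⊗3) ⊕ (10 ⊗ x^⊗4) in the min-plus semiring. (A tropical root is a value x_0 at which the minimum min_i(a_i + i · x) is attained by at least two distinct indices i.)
Roots: {-7, -6, -1, 1}

Each tropical root is a break point of the lower envelope of the lines y = a_i + i · x (there are 5 lines, with slopes 0, 1, ..., 4). Only the lines that attain the minimum somewhere contribute to roots; other lines are dominated. Here the surviving (envelope) indices are i = 4, i = 3, i = 2, i = 1, i = 0.
Intersections between consecutive envelope lines give the roots: for adjacent envelope indices i < j the intersection is x = (a_i − a_j) / (j − i). Reading off the sorted break points: {-7, -6, -1, 1}.
Verification: at each break x_0, at least two indices attain the minimum of min_i(a_i + i · x_0).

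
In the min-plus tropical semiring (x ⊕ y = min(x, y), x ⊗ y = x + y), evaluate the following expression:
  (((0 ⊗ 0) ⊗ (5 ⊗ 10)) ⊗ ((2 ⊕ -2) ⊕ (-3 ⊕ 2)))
(((0 ⊗ 0) ⊗ (5 ⊗ 10)) ⊗ ((2 ⊕ -2) ⊕ (-3 ⊕ 2))) = 12

Expand innermost to outermost. Recall ⊕ takes the minimum of its arguments and ⊗ takes their sum. Working out the expression (((0 ⊗ 0) ⊗ (5 ⊗ 10)) ⊗ ((2 ⊕ -2) ⊕ (-3 ⊕ 2))) gives 12.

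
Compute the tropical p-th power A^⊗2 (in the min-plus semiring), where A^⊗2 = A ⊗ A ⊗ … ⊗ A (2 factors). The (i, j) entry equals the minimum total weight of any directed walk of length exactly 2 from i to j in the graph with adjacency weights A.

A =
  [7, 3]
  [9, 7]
A^⊗2 =
  [12, 10]
  [16, 12]

Each entry (A^⊗2)_ij equals the minimum over all length-2 walks i = v_0 → v_1 → … → v_2 = j of Σ_t A[v_t][v_{t+1}]. For example, for (i, j) = (0, 1) we minimise over 2 possible intermediate vertex sequences; the minimum is 10, attained along the walk 0 → 0 → 1.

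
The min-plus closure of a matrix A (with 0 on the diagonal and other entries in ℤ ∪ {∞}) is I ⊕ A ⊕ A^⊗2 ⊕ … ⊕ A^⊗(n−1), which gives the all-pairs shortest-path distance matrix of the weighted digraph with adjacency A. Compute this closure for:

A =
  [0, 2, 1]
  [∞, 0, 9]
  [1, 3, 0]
Closure =
  [0, 2, 1]
  [10, 0, 9]
  [1, 3, 0]

This is the Floyd-Warshall all-pairs shortest-path computation. For each intermediate vertex k = 0, 1, …, 2, update dist[i][j] ← min(dist[i][j], dist[i][k] + dist[k][j]). The final matrix gives, for each (i, j), the minimum total weight of any directed path from i to j (possibly empty when i = j).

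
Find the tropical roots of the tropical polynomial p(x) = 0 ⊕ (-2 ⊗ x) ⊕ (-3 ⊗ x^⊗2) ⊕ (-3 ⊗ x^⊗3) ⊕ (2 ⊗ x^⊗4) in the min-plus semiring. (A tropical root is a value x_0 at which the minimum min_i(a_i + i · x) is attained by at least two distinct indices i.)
Roots: {-5, 0, 1, 2}

Each tropical root is a break point of the lower envelope of the lines y = a_i + i · x (there are 5 lines, with slopes 0, 1, ..., 4). Only the lines that attain the minimum somewhere contribute to roots; other lines are dominated. Here the surviving (envelope) indices are i = 4, i = 3, i = 2, i = 1, i = 0.
Intersections between consecutive envelope lines give the roots: for adjacent envelope indices i < j the intersection is x = (a_i − a_j) / (j − i). Reading off the sorted break points: {-5, 0, 1, 2}.
Verification: at each break x_0, at least two indices attain the minimum of min_i(a_i + i · x_0).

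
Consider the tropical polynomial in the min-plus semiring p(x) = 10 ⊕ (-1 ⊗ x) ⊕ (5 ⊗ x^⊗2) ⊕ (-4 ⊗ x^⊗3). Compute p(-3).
p(-3) = -13

A tropical monomial a ⊗ x^⊗i evaluates to a + i · x. Evaluating each term at x = -3:
  Term 0 contributes 10 + 0 · -3 = 10
  Term 1 contributes -1 + 1 · -3 = -4
  Term 2 contributes 5 + 2 · -3 = -1
  Term 3 contributes -4 + 3 · -3 = -13
p(-3) = ⊕ of these = min[10, -4, -1, -13] = -13.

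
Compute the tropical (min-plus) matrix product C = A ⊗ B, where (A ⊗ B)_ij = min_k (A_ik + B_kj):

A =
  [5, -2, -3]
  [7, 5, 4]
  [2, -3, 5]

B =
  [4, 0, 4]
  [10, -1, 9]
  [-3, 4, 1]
A ⊗ B =
  [-6, -3, -2]
  [1, 4, 5]
  [2, -4, 6]

Apply the min-plus product entry-by-entry:
  C[0][0] = min over k of (A[0][0] + B[0][0] = 5 + 4 = 9, A[0][1] + B[1][0] = -2 + 10 = 8, A[0][2] + B[2][0] = -3 + -3 = -6) = -6 (attained at k = 2)
  C[0][1] = min over k of (A[0][0] + B[0][1] = 5 + 0 = 5, A[0][1] + B[1][1] = -2 + -1 = -3, A[0][2] + B[2][1] = -3 + 4 = 1) = -3 (attained at k = 1)
  C[0][2] = min over k of (A[0][0] + B[0][2] = 5 + 4 = 9, A[0][1] + B[1][2] = -2 + 9 = 7, A[0][2] + B[2][2] = -3 + 1 = -2) = -2 (attained at k = 2)
  C[1][0] = min over k of (A[1][0] + B[0][0] = 7 + 4 = 11, A[1][1] + B[1][0] = 5 + 10 = 15, A[1][2] + B[2][0] = 4 + -3 = 1) = 1 (attained at k = 2)
  C[1][1] = min over k of (A[1][0] + B[0][1] = 7 + 0 = 7, A[1][1] + B[1][1] = 5 + -1 = 4, A[1][2] + B[2][1] = 4 + 4 = 8) = 4 (attained at k = 1)
  C[1][2] = min over k of (A[1][0] + B[0][2] = 7 + 4 = 11, A[1][1] + B[1][2] = 5 + 9 = 14, A[1][2] + B[2][2] = 4 + 1 = 5) = 5 (attained at k = 2)
  C[2][0] = min over k of (A[2][0] + B[0][0] = 2 + 4 = 6, A[2][1] + B[1][0] = -3 + 10 = 7, A[2][2] + B[2][0] = 5 + -3 = 2) = 2 (attained at k = 2)
  C[2][1] = min over k of (A[2][0] + B[0][1] = 2 + 0 = 2, A[2][1] + B[1][1] = -3 + -1 = -4, A[2][2] + B[2][1] = 5 + 4 = 9) = -4 (attained at k = 1)
  C[2][2] = min over k of (A[2][0] + B[0][2] = 2 + 4 = 6, A[2][1] + B[1][2] = -3 + 9 = 6, A[2][2] + B[2][2] = 5 + 1 = 6) = 6 (attained at k = 0)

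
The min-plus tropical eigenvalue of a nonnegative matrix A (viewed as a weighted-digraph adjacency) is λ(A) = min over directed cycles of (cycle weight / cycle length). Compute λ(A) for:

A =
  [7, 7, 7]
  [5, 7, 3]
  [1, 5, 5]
λ(A) = 11/3

Enumerate directed cycles and compute their means (weight / length). Sample:
  cycle 0 → 0: weight = 7, length = 1, mean = 7/1 ≈ 7.000
  cycle 1 → 1: weight = 7, length = 1, mean = 7/1 ≈ 7.000
  cycle 2 → 2: weight = 5, length = 1, mean = 5/1 ≈ 5.000
  cycle 0 → 1 → 0: weight = 12, length = 2, mean = 12/2 ≈ 6.000
  cycle 0 → 2 → 0: weight = 8, length = 2, mean = 8/2 ≈ 4.000
  cycle 1 → 0 → 1: weight = 12, length = 2, mean = 12/2 ≈ 6.000
Minimum mean = 3.667, attained e.g. along the cycle 0 → 1 → 2 → 0 with weight 11 and length 3. So λ(A) = 11/3 = 11/3.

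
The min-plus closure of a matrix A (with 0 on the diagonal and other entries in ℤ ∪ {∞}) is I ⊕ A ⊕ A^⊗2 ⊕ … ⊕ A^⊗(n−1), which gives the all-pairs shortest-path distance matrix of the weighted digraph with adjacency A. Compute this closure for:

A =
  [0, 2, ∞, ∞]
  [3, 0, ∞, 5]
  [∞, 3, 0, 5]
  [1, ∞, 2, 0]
Closure =
  [0, 2, 9, 7]
  [3, 0, 7, 5]
  [6, 3, 0, 5]
  [1, 3, 2, 0]

This is the Floyd-Warshall all-pairs shortest-path computation. For each intermediate vertex k = 0, 1, …, 3, update dist[i][j] ← min(dist[i][j], dist[i][k] + dist[k][j]). The final matrix gives, for each (i, j), the minimum total weight of any directed path from i to j (possibly empty when i = j).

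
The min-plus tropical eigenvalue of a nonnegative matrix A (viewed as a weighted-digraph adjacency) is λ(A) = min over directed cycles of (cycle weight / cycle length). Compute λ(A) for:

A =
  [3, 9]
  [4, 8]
λ(A) = 3

Enumerate directed cycles and compute their means (weight / length). Sample:
  cycle 0 → 0: weight = 3, length = 1, mean = 3/1 ≈ 3.000
  cycle 1 → 1: weight = 8, length = 1, mean = 8/1 ≈ 8.000
  cycle 0 → 1 → 0: weight = 13, length = 2, mean = 13/2 ≈ 6.500
  cycle 1 → 0 → 1: weight = 13, length = 2, mean = 13/2 ≈ 6.500
Minimum mean = 3.000, attained e.g. along the cycle 0 → 0 with weight 3 and length 1. So λ(A) = 3/1 = 3.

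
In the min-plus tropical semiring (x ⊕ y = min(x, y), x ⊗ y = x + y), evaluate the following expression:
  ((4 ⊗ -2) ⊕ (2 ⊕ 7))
((4 ⊗ -2) ⊕ (2 ⊕ 7)) = 2

Expand innermost to outermost. Recall ⊕ takes the minimum of its arguments and ⊗ takes their sum. Working out the expression ((4 ⊗ -2) ⊕ (2 ⊕ 7)) gives 2.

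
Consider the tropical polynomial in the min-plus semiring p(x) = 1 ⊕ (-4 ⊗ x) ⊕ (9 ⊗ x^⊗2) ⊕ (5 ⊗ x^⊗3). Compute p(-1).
p(-1) = -5

A tropical monomial a ⊗ x^⊗i evaluates to a + i · x. Evaluating each term at x = -1:
  Term 0 contributes 1 + 0 · -1 = 1
  Term 1 contributes -4 + 1 · -1 = -5
  Term 2 contributes 9 + 2 · -1 = 7
  Term 3 contributes 5 + 3 · -1 = 2
p(-1) = ⊕ of these = min[1, -5, 7, 2] = -5.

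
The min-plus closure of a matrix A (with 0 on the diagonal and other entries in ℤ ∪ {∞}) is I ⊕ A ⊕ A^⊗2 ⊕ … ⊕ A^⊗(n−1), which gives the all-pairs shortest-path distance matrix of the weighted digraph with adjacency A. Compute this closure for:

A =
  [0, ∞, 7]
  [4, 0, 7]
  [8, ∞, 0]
Closure =
  [0, ∞, 7]
  [4, 0, 7]
  [8, ∞, 0]

This is the Floyd-Warshall all-pairs shortest-path computation. For each intermediate vertex k = 0, 1, …, 2, update dist[i][j] ← min(dist[i][j], dist[i][k] + dist[k][j]). The final matrix gives, for each (i, j), the minimum total weight of any directed path from i to j (possibly empty when i = j).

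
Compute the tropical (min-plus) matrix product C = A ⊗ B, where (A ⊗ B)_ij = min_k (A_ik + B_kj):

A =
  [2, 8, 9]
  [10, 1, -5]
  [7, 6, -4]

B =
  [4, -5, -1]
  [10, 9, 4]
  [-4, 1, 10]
A ⊗ B =
  [5, -3, 1]
  [-9, -4, 5]
  [-8, -3, 6]

Apply the min-plus product entry-by-entry:
  C[0][0] = min over k of (A[0][0] + B[0][0] = 2 + 4 = 6, A[0][1] + B[1][0] = 8 + 10 = 18, A[0][2] + B[2][0] = 9 + -4 = 5) = 5 (attained at k = 2)
  C[0][1] = min over k of (A[0][0] + B[0][1] = 2 + -5 = -3, A[0][1] + B[1][1] = 8 + 9 = 17, A[0][2] + B[2][1] = 9 + 1 = 10) = -3 (attained at k = 0)
  C[0][2] = min over k of (A[0][0] + B[0][2] = 2 + -1 = 1, A[0][1] + B[1][2] = 8 + 4 = 12, A[0][2] + B[2][2] = 9 + 10 = 19) = 1 (attained at k = 0)
  C[1][0] = min over k of (A[1][0] + B[0][0] = 10 + 4 = 14, A[1][1] + B[1][0] = 1 + 10 = 11, A[1][2] + B[2][0] = -5 + -4 = -9) = -9 (attained at k = 2)
  C[1][1] = min over k of (A[1][0] + B[0][1] = 10 + -5 = 5, A[1][1] + B[1][1] = 1 + 9 = 10, A[1][2] + B[2][1] = -5 + 1 = -4) = -4 (attained at k = 2)
  C[1][2] = min over k of (A[1][0] + B[0][2] = 10 + -1 = 9, A[1][1] + B[1][2] = 1 + 4 = 5, A[1][2] + B[2][2] = -5 + 10 = 5) = 5 (attained at k = 1)
  C[2][0] = min over k of (A[2][0] + B[0][0] = 7 + 4 = 11, A[2][1] + B[1][0] = 6 + 10 = 16, A[2][2] + B[2][0] = -4 + -4 = -8) = -8 (attained at k = 2)
  C[2][1] = min over k of (A[2][0] + B[0][1] = 7 + -5 = 2, A[2][1] + B[1][1] = 6 + 9 = 15, A[2][2] + B[2][1] = -4 + 1 = -3) = -3 (attained at k = 2)
  C[2][2] = min over k of (A[2][0] + B[0][2] = 7 + -1 = 6, A[2][1] + B[1][2] = 6 + 4 = 10, A[2][2] + B[2][2] = -4 + 10 = 6) = 6 (attained at k = 0)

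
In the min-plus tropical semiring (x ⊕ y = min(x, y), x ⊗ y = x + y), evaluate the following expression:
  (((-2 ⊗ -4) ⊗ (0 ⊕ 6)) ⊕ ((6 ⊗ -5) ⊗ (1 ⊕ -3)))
(((-2 ⊗ -4) ⊗ (0 ⊕ 6)) ⊕ ((6 ⊗ -5) ⊗ (1 ⊕ -3))) = -6

Expand innermost to outermost. Recall ⊕ takes the minimum of its arguments and ⊗ takes their sum. Working out the expression (((-2 ⊗ -4) ⊗ (0 ⊕ 6)) ⊕ ((6 ⊗ -5) ⊗ (1 ⊕ -3))) gives -6.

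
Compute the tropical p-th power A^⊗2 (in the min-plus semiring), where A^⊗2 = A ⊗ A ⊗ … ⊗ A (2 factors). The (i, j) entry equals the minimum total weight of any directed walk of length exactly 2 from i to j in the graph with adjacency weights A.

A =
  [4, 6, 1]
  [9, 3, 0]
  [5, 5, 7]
A^⊗2 =
  [6, 6, 5]
  [5, 5, 3]
  [9, 8, 5]

Each entry (A^⊗2)_ij equals the minimum over all length-2 walks i = v_0 → v_1 → … → v_2 = j of Σ_t A[v_t][v_{t+1}]. For example, for (i, j) = (0, 2) we minimise over 3 possible intermediate vertex sequences; the minimum is 5, attained along the walk 0 → 0 → 2.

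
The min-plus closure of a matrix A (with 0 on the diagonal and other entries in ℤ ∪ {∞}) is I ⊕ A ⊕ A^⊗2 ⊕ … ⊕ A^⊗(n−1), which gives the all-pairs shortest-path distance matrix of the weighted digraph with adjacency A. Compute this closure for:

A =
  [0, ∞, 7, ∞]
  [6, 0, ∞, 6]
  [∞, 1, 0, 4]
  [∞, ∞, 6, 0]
Closure =
  [0, 8, 7, 11]
  [6, 0, 12, 6]
  [7, 1, 0, 4]
  [13, 7, 6, 0]

This is the Floyd-Warshall all-pairs shortest-path computation. For each intermediate vertex k = 0, 1, …, 3, update dist[i][j] ← min(dist[i][j], dist[i][k] + dist[k][j]). The final matrix gives, for each (i, j), the minimum total weight of any directed path from i to j (possibly empty when i = j).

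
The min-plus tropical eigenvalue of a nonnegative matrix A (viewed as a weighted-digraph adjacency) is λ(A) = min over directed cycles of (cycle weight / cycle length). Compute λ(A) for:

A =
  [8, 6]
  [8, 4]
λ(A) = 4

Enumerate directed cycles and compute their means (weight / length). Sample:
  cycle 0 → 0: weight = 8, length = 1, mean = 8/1 ≈ 8.000
  cycle 1 → 1: weight = 4, length = 1, mean = 4/1 ≈ 4.000
  cycle 0 → 1 → 0: weight = 14, length = 2, mean = 14/2 ≈ 7.000
  cycle 1 → 0 → 1: weight = 14, length = 2, mean = 14/2 ≈ 7.000
Minimum mean = 4.000, attained e.g. along the cycle 1 → 1 with weight 4 and length 1. So λ(A) = 4/1 = 4.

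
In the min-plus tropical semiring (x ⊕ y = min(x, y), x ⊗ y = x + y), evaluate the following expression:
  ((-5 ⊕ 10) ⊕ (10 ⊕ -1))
((-5 ⊕ 10) ⊕ (10 ⊕ -1)) = -5

Expand innermost to outermost. Recall ⊕ takes the minimum of its arguments and ⊗ takes their sum. Working out the expression ((-5 ⊕ 10) ⊕ (10 ⊕ -1)) gives -5.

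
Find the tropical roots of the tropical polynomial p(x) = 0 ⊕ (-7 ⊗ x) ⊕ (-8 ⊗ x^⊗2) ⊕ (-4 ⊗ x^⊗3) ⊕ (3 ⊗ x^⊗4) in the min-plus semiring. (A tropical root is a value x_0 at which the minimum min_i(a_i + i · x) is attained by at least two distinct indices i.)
Roots: {-7, -4, 1, 7}

Each tropical root is a break point of the lower envelope of the lines y = a_i + i · x (there are 5 lines, with slopes 0, 1, ..., 4). Only the lines that attain the minimum somewhere contribute to roots; other lines are dominated. Here the surviving (envelope) indices are i = 4, i = 3, i = 2, i = 1, i = 0.
Intersections between consecutive envelope lines give the roots: for adjacent envelope indices i < j the intersection is x = (a_i − a_j) / (j − i). Reading off the sorted break points: {-7, -4, 1, 7}.
Verification: at each break x_0, at least two indices attain the minimum of min_i(a_i + i · x_0).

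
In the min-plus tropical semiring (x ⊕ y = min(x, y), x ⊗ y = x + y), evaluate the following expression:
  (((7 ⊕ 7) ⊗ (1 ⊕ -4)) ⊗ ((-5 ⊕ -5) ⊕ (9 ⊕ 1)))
(((7 ⊕ 7) ⊗ (1 ⊕ -4)) ⊗ ((-5 ⊕ -5) ⊕ (9 ⊕ 1))) = -2

Expand innermost to outermost. Recall ⊕ takes the minimum of its arguments and ⊗ takes their sum. Working out the expression (((7 ⊕ 7) ⊗ (1 ⊕ -4)) ⊗ ((-5 ⊕ -5) ⊕ (9 ⊕ 1))) gives -2.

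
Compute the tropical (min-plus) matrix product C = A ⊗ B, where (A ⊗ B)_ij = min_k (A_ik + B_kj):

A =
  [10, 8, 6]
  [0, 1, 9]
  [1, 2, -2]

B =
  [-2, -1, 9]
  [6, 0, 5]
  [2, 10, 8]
A ⊗ B =
  [8, 8, 13]
  [-2, -1, 6]
  [-1, 0, 6]

Apply the min-plus product entry-by-entry:
  C[0][0] = min over k of (A[0][0] + B[0][0] = 10 + -2 = 8, A[0][1] + B[1][0] = 8 + 6 = 14, A[0][2] + B[2][0] = 6 + 2 = 8) = 8 (attained at k = 0)
  C[0][1] = min over k of (A[0][0] + B[0][1] = 10 + -1 = 9, A[0][1] + B[1][1] = 8 + 0 = 8, A[0][2] + B[2][1] = 6 + 10 = 16) = 8 (attained at k = 1)
  C[0][2] = min over k of (A[0][0] + B[0][2] = 10 + 9 = 19, A[0][1] + B[1][2] = 8 + 5 = 13, A[0][2] + B[2][2] = 6 + 8 = 14) = 13 (attained at k = 1)
  C[1][0] = min over k of (A[1][0] + B[0][0] = 0 + -2 = -2, A[1][1] + B[1][0] = 1 + 6 = 7, A[1][2] + B[2][0] = 9 + 2 = 11) = -2 (attained at k = 0)
  C[1][1] = min over k of (A[1][0] + B[0][1] = 0 + -1 = -1, A[1][1] + B[1][1] = 1 + 0 = 1, A[1][2] + B[2][1] = 9 + 10 = 19) = -1 (attained at k = 0)
  C[1][2] = min over k of (A[1][0] + B[0][2] = 0 + 9 = 9, A[1][1] + B[1][2] = 1 + 5 = 6, A[1][2] + B[2][2] = 9 + 8 = 17) = 6 (attained at k = 1)
  C[2][0] = min over k of (A[2][0] + B[0][0] = 1 + -2 = -1, A[2][1] + B[1][0] = 2 + 6 = 8, A[2][2] + B[2][0] = -2 + 2 = 0) = -1 (attained at k = 0)
  C[2][1] = min over k of (A[2][0] + B[0][1] = 1 + -1 = 0, A[2][1] + B[1][1] = 2 + 0 = 2, A[2][2] + B[2][1] = -2 + 10 = 8) = 0 (attained at k = 0)
  C[2][2] = min over k of (A[2][0] + B[0][2] = 1 + 9 = 10, A[2][1] + B[1][2] = 2 + 5 = 7, A[2][2] + B[2][2] = -2 + 8 = 6) = 6 (attained at k = 2)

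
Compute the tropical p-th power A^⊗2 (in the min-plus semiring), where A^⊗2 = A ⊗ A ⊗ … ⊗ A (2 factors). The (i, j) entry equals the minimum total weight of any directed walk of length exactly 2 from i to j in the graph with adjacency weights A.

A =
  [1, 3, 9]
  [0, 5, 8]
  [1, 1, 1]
A^⊗2 =
  [2, 4, 10]
  [1, 3, 9]
  [1, 2, 2]

Each entry (A^⊗2)_ij equals the minimum over all length-2 walks i = v_0 → v_1 → … → v_2 = j of Σ_t A[v_t][v_{t+1}]. For example, for (i, j) = (0, 2) we minimise over 3 possible intermediate vertex sequences; the minimum is 10, attained along the walk 0 → 0 → 2.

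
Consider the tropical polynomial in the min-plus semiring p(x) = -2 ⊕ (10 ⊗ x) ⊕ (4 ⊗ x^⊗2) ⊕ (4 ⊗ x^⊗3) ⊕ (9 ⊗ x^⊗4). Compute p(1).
p(1) = -2

A tropical monomial a ⊗ x^⊗i evaluates to a + i · x. Evaluating each term at x = 1:
  Term 0 contributes -2 + 0 · 1 = -2
  Term 1 contributes 10 + 1 · 1 = 11
  Term 2 contributes 4 + 2 · 1 = 6
  Term 3 contributes 4 + 3 · 1 = 7
  Term 4 contributes 9 + 4 · 1 = 13
p(1) = ⊕ of these = min[-2, 11, 6, 7, 13] = -2.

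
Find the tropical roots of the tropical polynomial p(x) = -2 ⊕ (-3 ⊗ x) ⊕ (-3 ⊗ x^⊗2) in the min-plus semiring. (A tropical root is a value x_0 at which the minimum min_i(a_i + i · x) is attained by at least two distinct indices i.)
Roots: {0, 1}

Each tropical root is a break point of the lower envelope of the lines y = a_i + i · x (there are 3 lines, with slopes 0, 1, ..., 2). Only the lines that attain the minimum somewhere contribute to roots; other lines are dominated. Here the surviving (envelope) indices are i = 2, i = 1, i = 0.
Intersections between consecutive envelope lines give the roots: for adjacent envelope indices i < j the intersection is x = (a_i − a_j) / (j − i). Reading off the sorted break points: {0, 1}.
Verification: at each break x_0, at least two indices attain the minimum of min_i(a_i + i · x_0).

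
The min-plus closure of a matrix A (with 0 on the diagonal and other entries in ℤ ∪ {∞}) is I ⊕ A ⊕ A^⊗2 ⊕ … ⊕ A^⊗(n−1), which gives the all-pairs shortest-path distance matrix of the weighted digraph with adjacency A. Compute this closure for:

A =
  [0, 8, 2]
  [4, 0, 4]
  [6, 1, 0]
Closure =
  [0, 3, 2]
  [4, 0, 4]
  [5, 1, 0]

This is the Floyd-Warshall all-pairs shortest-path computation. For each intermediate vertex k = 0, 1, …, 2, update dist[i][j] ← min(dist[i][j], dist[i][k] + dist[k][j]). The final matrix gives, for each (i, j), the minimum total weight of any directed path from i to j (possibly empty when i = j).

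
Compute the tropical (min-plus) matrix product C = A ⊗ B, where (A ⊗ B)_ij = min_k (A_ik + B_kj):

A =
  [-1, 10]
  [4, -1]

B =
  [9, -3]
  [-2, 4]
A ⊗ B =
  [8, -4]
  [-3, 1]

Apply the min-plus product entry-by-entry:
  C[0][0] = min over k of (A[0][0] + B[0][0] = -1 + 9 = 8, A[0][1] + B[1][0] = 10 + -2 = 8) = 8 (attained at k = 0)
  C[0][1] = min over k of (A[0][0] + B[0][1] = -1 + -3 = -4, A[0][1] + B[1][1] = 10 + 4 = 14) = -4 (attained at k = 0)
  C[1][0] = min over k of (A[1][0] + B[0][0] = 4 + 9 = 13, A[1][1] + B[1][0] = -1 + -2 = -3) = -3 (attained at k = 1)
  C[1][1] = min over k of (A[1][0] + B[0][1] = 4 + -3 = 1, A[1][1] + B[1][1] = -1 + 4 = 3) = 1 (attained at k = 0)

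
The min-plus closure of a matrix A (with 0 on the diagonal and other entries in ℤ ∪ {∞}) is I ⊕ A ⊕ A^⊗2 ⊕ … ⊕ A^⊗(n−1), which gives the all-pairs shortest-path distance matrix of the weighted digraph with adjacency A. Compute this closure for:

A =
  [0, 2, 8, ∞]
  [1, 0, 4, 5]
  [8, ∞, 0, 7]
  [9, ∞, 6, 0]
Closure =
  [0, 2, 6, 7]
  [1, 0, 4, 5]
  [8, 10, 0, 7]
  [9, 11, 6, 0]

This is the Floyd-Warshall all-pairs shortest-path computation. For each intermediate vertex k = 0, 1, …, 3, update dist[i][j] ← min(dist[i][j], dist[i][k] + dist[k][j]). The final matrix gives, for each (i, j), the minimum total weight of any directed path from i to j (possibly empty when i = j).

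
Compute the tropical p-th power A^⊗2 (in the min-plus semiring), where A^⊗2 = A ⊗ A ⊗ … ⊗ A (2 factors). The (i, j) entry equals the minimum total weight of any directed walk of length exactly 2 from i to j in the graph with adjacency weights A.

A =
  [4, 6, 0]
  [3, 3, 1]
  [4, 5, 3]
A^⊗2 =
  [4, 5, 3]
  [5, 6, 3]
  [7, 8, 4]

Each entry (A^⊗2)_ij equals the minimum over all length-2 walks i = v_0 → v_1 → … → v_2 = j of Σ_t A[v_t][v_{t+1}]. For example, for (i, j) = (0, 2) we minimise over 3 possible intermediate vertex sequences; the minimum is 3, attained along the walk 0 → 2 → 2.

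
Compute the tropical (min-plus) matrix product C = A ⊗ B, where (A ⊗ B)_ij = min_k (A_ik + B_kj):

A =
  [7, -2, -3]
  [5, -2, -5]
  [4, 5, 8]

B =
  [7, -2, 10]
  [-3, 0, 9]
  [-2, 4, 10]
A ⊗ B =
  [-5, -2, 7]
  [-7, -2, 5]
  [2, 2, 14]

Apply the min-plus product entry-by-entry:
  C[0][0] = min over k of (A[0][0] + B[0][0] = 7 + 7 = 14, A[0][1] + B[1][0] = -2 + -3 = -5, A[0][2] + B[2][0] = -3 + -2 = -5) = -5 (attained at k = 1)
  C[0][1] = min over k of (A[0][0] + B[0][1] = 7 + -2 = 5, A[0][1] + B[1][1] = -2 + 0 = -2, A[0][2] + B[2][1] = -3 + 4 = 1) = -2 (attained at k = 1)
  C[0][2] = min over k of (A[0][0] + B[0][2] = 7 + 10 = 17, A[0][1] + B[1][2] = -2 + 9 = 7, A[0][2] + B[2][2] = -3 + 10 = 7) = 7 (attained at k = 1)
  C[1][0] = min over k of (A[1][0] + B[0][0] = 5 + 7 = 12, A[1][1] + B[1][0] = -2 + -3 = -5, A[1][2] + B[2][0] = -5 + -2 = -7) = -7 (attained at k = 2)
  C[1][1] = min over k of (A[1][0] + B[0][1] = 5 + -2 = 3, A[1][1] + B[1][1] = -2 + 0 = -2, A[1][2] + B[2][1] = -5 + 4 = -1) = -2 (attained at k = 1)
  C[1][2] = min over k of (A[1][0] + B[0][2] = 5 + 10 = 15, A[1][1] + B[1][2] = -2 + 9 = 7, A[1][2] + B[2][2] = -5 + 10 = 5) = 5 (attained at k = 2)
  C[2][0] = min over k of (A[2][0] + B[0][0] = 4 + 7 = 11, A[2][1] + B[1][0] = 5 + -3 = 2, A[2][2] + B[2][0] = 8 + -2 = 6) = 2 (attained at k = 1)
  C[2][1] = min over k of (A[2][0] + B[0][1] = 4 + -2 = 2, A[2][1] + B[1][1] = 5 + 0 = 5, A[2][2] + B[2][1] = 8 + 4 = 12) = 2 (attained at k = 0)
  C[2][2] = min over k of (A[2][0] + B[0][2] = 4 + 10 = 14, A[2][1] + B[1][2] = 5 + 9 = 14, A[2][2] + B[2][2] = 8 + 10 = 18) = 14 (attained at k = 0)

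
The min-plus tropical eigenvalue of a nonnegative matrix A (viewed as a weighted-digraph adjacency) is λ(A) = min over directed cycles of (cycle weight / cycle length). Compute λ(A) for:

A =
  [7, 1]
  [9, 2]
λ(A) = 2

Enumerate directed cycles and compute their means (weight / length). Sample:
  cycle 0 → 0: weight = 7, length = 1, mean = 7/1 ≈ 7.000
  cycle 1 → 1: weight = 2, length = 1, mean = 2/1 ≈ 2.000
  cycle 0 → 1 → 0: weight = 10, length = 2, mean = 10/2 ≈ 5.000
  cycle 1 → 0 → 1: weight = 10, length = 2, mean = 10/2 ≈ 5.000
Minimum mean = 2.000, attained e.g. along the cycle 1 → 1 with weight 2 and length 1. So λ(A) = 2/1 = 2.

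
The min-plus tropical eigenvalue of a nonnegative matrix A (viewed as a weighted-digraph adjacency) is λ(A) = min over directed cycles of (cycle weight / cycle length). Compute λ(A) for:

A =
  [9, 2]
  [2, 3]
λ(A) = 2

Enumerate directed cycles and compute their means (weight / length). Sample:
  cycle 0 → 0: weight = 9, length = 1, mean = 9/1 ≈ 9.000
  cycle 1 → 1: weight = 3, length = 1, mean = 3/1 ≈ 3.000
  cycle 0 → 1 → 0: weight = 4, length = 2, mean = 4/2 ≈ 2.000
  cycle 1 → 0 → 1: weight = 4, length = 2, mean = 4/2 ≈ 2.000
Minimum mean = 2.000, attained e.g. along the cycle 0 → 1 → 0 with weight 4 and length 2. So λ(A) = 4/2 = 2.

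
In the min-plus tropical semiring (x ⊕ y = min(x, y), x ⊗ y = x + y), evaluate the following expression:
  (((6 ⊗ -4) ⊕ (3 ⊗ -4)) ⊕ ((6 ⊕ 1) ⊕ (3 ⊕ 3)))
(((6 ⊗ -4) ⊕ (3 ⊗ -4)) ⊕ ((6 ⊕ 1) ⊕ (3 ⊕ 3))) = -1

Expand innermost to outermost. Recall ⊕ takes the minimum of its arguments and ⊗ takes their sum. Working out the expression (((6 ⊗ -4) ⊕ (3 ⊗ -4)) ⊕ ((6 ⊕ 1) ⊕ (3 ⊕ 3))) gives -1.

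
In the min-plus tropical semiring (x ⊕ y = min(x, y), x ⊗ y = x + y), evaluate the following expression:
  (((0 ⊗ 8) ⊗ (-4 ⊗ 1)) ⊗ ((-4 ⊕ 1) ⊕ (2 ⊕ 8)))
(((0 ⊗ 8) ⊗ (-4 ⊗ 1)) ⊗ ((-4 ⊕ 1) ⊕ (2 ⊕ 8))) = 1

Expand innermost to outermost. Recall ⊕ takes the minimum of its arguments and ⊗ takes their sum. Working out the expression (((0 ⊗ 8) ⊗ (-4 ⊗ 1)) ⊗ ((-4 ⊕ 1) ⊕ (2 ⊕ 8))) gives 1.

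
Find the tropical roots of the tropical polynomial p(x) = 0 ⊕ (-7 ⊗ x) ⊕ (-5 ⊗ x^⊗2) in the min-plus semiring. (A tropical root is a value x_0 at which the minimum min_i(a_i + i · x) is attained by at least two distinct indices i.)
Roots: {-2, 7}

Each tropical root is a break point of the lower envelope of the lines y = a_i + i · x (there are 3 lines, with slopes 0, 1, ..., 2). Only the lines that attain the minimum somewhere contribute to roots; other lines are dominated. Here the surviving (envelope) indices are i = 2, i = 1, i = 0.
Intersections between consecutive envelope lines give the roots: for adjacent envelope indices i < j the intersection is x = (a_i − a_j) / (j − i). Reading off the sorted break points: {-2, 7}.
Verification: at each break x_0, at least two indices attain the minimum of min_i(a_i + i · x_0).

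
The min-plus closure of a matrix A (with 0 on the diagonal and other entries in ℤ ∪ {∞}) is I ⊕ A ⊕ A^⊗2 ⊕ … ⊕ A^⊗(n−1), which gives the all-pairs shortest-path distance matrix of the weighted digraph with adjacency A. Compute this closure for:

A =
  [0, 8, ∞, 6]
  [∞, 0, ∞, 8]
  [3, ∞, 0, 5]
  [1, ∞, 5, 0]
Closure =
  [0, 8, 11, 6]
  [9, 0, 13, 8]
  [3, 11, 0, 5]
  [1, 9, 5, 0]

This is the Floyd-Warshall all-pairs shortest-path computation. For each intermediate vertex k = 0, 1, …, 3, update dist[i][j] ← min(dist[i][j], dist[i][k] + dist[k][j]). The final matrix gives, for each (i, j), the minimum total weight of any directed path from i to j (possibly empty when i = j).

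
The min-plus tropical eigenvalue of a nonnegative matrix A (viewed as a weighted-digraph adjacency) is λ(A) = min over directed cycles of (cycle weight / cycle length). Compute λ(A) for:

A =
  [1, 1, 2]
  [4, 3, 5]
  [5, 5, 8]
λ(A) = 1

Enumerate directed cycles and compute their means (weight / length). Sample:
  cycle 0 → 0: weight = 1, length = 1, mean = 1/1 ≈ 1.000
  cycle 1 → 1: weight = 3, length = 1, mean = 3/1 ≈ 3.000
  cycle 2 → 2: weight = 8, length = 1, mean = 8/1 ≈ 8.000
  cycle 0 → 1 → 0: weight = 5, length = 2, mean = 5/2 ≈ 2.500
  cycle 0 → 2 → 0: weight = 7, length = 2, mean = 7/2 ≈ 3.500
  cycle 1 → 0 → 1: weight = 5, length = 2, mean = 5/2 ≈ 2.500
Minimum mean = 1.000, attained e.g. along the cycle 0 → 0 with weight 1 and length 1. So λ(A) = 1/1 = 1.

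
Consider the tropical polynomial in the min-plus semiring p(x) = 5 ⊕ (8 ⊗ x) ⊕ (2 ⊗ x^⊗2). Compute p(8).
p(8) = 5

A tropical monomial a ⊗ x^⊗i evaluates to a + i · x. Evaluating each term at x = 8:
  Term 0 contributes 5 + 0 · 8 = 5
  Term 1 contributes 8 + 1 · 8 = 16
  Term 2 contributes 2 + 2 · 8 = 18
p(8) = ⊕ of these = min[5, 16, 18] = 5.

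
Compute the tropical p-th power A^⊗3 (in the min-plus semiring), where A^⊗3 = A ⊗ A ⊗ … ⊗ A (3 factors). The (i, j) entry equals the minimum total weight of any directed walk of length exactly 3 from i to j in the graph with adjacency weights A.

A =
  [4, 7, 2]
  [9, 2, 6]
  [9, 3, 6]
A^⊗3 =
  [12, 7, 10]
  [13, 6, 10]
  [14, 7, 11]

Each entry (A^⊗3)_ij equals the minimum over all length-3 walks i = v_0 → v_1 → … → v_3 = j of Σ_t A[v_t][v_{t+1}]. For example, for (i, j) = (0, 2) we minimise over 9 possible intermediate vertex sequences; the minimum is 10, attained along the walk 0 → 0 → 0 → 2.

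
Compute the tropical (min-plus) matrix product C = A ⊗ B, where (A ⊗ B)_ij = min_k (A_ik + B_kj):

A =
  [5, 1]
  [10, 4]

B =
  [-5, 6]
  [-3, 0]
A ⊗ B =
  [-2, 1]
  [1, 4]

Apply the min-plus product entry-by-entry:
  C[0][0] = min over k of (A[0][0] + B[0][0] = 5 + -5 = 0, A[0][1] + B[1][0] = 1 + -3 = -2) = -2 (attained at k = 1)
  C[0][1] = min over k of (A[0][0] + B[0][1] = 5 + 6 = 11, A[0][1] + B[1][1] = 1 + 0 = 1) = 1 (attained at k = 1)
  C[1][0] = min over k of (A[1][0] + B[0][0] = 10 + -5 = 5, A[1][1] + B[1][0] = 4 + -3 = 1) = 1 (attained at k = 1)
  C[1][1] = min over k of (A[1][0] + B[0][1] = 10 + 6 = 16, A[1][1] + B[1][1] = 4 + 0 = 4) = 4 (attained at k = 1)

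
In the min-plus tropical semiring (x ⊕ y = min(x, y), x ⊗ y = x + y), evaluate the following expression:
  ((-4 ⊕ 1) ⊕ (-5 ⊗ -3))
((-4 ⊕ 1) ⊕ (-5 ⊗ -3)) = -8

Expand innermost to outermost. Recall ⊕ takes the minimum of its arguments and ⊗ takes their sum. Working out the expression ((-4 ⊕ 1) ⊕ (-5 ⊗ -3)) gives -8.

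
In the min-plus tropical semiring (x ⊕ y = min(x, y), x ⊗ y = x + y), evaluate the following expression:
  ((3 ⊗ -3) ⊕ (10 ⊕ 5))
((3 ⊗ -3) ⊕ (10 ⊕ 5)) = 0

Expand innermost to outermost. Recall ⊕ takes the minimum of its arguments and ⊗ takes their sum. Working out the expression ((3 ⊗ -3) ⊕ (10 ⊕ 5)) gives 0.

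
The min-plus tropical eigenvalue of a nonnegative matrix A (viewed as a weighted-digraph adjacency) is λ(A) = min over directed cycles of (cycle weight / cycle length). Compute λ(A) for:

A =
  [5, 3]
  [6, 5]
λ(A) = 9/2

Enumerate directed cycles and compute their means (weight / length). Sample:
  cycle 0 → 0: weight = 5, length = 1, mean = 5/1 ≈ 5.000
  cycle 1 → 1: weight = 5, length = 1, mean = 5/1 ≈ 5.000
  cycle 0 → 1 → 0: weight = 9, length = 2, mean = 9/2 ≈ 4.500
  cycle 1 → 0 → 1: weight = 9, length = 2, mean = 9/2 ≈ 4.500
Minimum mean = 4.500, attained e.g. along the cycle 0 → 1 → 0 with weight 9 and length 2. So λ(A) = 9/2 = 9/2.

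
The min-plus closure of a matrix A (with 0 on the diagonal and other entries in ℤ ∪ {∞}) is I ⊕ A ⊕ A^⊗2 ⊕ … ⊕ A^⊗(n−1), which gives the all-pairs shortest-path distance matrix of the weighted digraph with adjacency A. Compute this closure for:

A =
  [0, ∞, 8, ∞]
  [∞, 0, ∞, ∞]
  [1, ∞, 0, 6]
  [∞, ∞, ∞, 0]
Closure =
  [0, ∞, 8, 14]
  [∞, 0, ∞, ∞]
  [1, ∞, 0, 6]
  [∞, ∞, ∞, 0]

This is the Floyd-Warshall all-pairs shortest-path computation. For each intermediate vertex k = 0, 1, …, 3, update dist[i][j] ← min(dist[i][j], dist[i][k] + dist[k][j]). The final matrix gives, for each (i, j), the minimum total weight of any directed path from i to j (possibly empty when i = j).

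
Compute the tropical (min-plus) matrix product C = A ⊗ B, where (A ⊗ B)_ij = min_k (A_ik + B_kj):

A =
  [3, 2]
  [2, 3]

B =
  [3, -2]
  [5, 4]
A ⊗ B =
  [6, 1]
  [5, 0]

Apply the min-plus product entry-by-entry:
  C[0][0] = min over k of (A[0][0] + B[0][0] = 3 + 3 = 6, A[0][1] + B[1][0] = 2 + 5 = 7) = 6 (attained at k = 0)
  C[0][1] = min over k of (A[0][0] + B[0][1] = 3 + -2 = 1, A[0][1] + B[1][1] = 2 + 4 = 6) = 1 (attained at k = 0)
  C[1][0] = min over k of (A[1][0] + B[0][0] = 2 + 3 = 5, A[1][1] + B[1][0] = 3 + 5 = 8) = 5 (attained at k = 0)
  C[1][1] = min over k of (A[1][0] + B[0][1] = 2 + -2 = 0, A[1][1] + B[1][1] = 3 + 4 = 7) = 0 (attained at k = 0)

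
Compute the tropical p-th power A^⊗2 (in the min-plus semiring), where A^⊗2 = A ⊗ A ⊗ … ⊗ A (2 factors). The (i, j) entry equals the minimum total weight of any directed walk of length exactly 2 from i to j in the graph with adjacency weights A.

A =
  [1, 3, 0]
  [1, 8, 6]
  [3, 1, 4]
A^⊗2 =
  [2, 1, 1]
  [2, 4, 1]
  [2, 5, 3]

Each entry (A^⊗2)_ij equals the minimum over all length-2 walks i = v_0 → v_1 → … → v_2 = j of Σ_t A[v_t][v_{t+1}]. For example, for (i, j) = (0, 2) we minimise over 3 possible intermediate vertex sequences; the minimum is 1, attained along the walk 0 → 0 → 2.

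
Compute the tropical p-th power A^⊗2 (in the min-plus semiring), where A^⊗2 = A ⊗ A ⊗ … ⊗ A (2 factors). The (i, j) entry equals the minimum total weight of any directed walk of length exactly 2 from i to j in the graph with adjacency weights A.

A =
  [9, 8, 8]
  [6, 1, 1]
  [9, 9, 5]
A^⊗2 =
  [14, 9, 9]
  [7, 2, 2]
  [14, 10, 10]

Each entry (A^⊗2)_ij equals the minimum over all length-2 walks i = v_0 → v_1 → … → v_2 = j of Σ_t A[v_t][v_{t+1}]. For example, for (i, j) = (0, 2) we minimise over 3 possible intermediate vertex sequences; the minimum is 9, attained along the walk 0 → 1 → 2.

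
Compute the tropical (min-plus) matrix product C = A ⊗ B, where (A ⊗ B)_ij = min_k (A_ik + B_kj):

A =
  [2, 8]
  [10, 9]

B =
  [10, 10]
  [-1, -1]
A ⊗ B =
  [7, 7]
  [8, 8]

Apply the min-plus product entry-by-entry:
  C[0][0] = min over k of (A[0][0] + B[0][0] = 2 + 10 = 12, A[0][1] + B[1][0] = 8 + -1 = 7) = 7 (attained at k = 1)
  C[0][1] = min over k of (A[0][0] + B[0][1] = 2 + 10 = 12, A[0][1] + B[1][1] = 8 + -1 = 7) = 7 (attained at k = 1)
  C[1][0] = min over k of (A[1][0] + B[0][0] = 10 + 10 = 20, A[1][1] + B[1][0] = 9 + -1 = 8) = 8 (attained at k = 1)
  C[1][1] = min over k of (A[1][0] + B[0][1] = 10 + 10 = 20, A[1][1] + B[1][1] = 9 + -1 = 8) = 8 (attained at k = 1)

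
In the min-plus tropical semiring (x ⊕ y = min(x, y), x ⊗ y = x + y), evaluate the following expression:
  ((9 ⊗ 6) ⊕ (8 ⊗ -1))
((9 ⊗ 6) ⊕ (8 ⊗ -1)) = 7

Expand innermost to outermost. Recall ⊕ takes the minimum of its arguments and ⊗ takes their sum. Working out the expression ((9 ⊗ 6) ⊕ (8 ⊗ -1)) gives 7.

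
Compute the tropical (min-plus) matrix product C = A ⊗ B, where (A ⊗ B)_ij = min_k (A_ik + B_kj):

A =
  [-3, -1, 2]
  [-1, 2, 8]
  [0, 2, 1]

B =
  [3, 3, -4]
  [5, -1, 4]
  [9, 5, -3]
A ⊗ B =
  [0, -2, -7]
  [2, 1, -5]
  [3, 1, -4]

Apply the min-plus product entry-by-entry:
  C[0][0] = min over k of (A[0][0] + B[0][0] = -3 + 3 = 0, A[0][1] + B[1][0] = -1 + 5 = 4, A[0][2] + B[2][0] = 2 + 9 = 11) = 0 (attained at k = 0)
  C[0][1] = min over k of (A[0][0] + B[0][1] = -3 + 3 = 0, A[0][1] + B[1][1] = -1 + -1 = -2, A[0][2] + B[2][1] = 2 + 5 = 7) = -2 (attained at k = 1)
  C[0][2] = min over k of (A[0][0] + B[0][2] = -3 + -4 = -7, A[0][1] + B[1][2] = -1 + 4 = 3, A[0][2] + B[2][2] = 2 + -3 = -1) = -7 (attained at k = 0)
  C[1][0] = min over k of (A[1][0] + B[0][0] = -1 + 3 = 2, A[1][1] + B[1][0] = 2 + 5 = 7, A[1][2] + B[2][0] = 8 + 9 = 17) = 2 (attained at k = 0)
  C[1][1] = min over k of (A[1][0] + B[0][1] = -1 + 3 = 2, A[1][1] + B[1][1] = 2 + -1 = 1, A[1][2] + B[2][1] = 8 + 5 = 13) = 1 (attained at k = 1)
  C[1][2] = min over k of (A[1][0] + B[0][2] = -1 + -4 = -5, A[1][1] + B[1][2] = 2 + 4 = 6, A[1][2] + B[2][2] = 8 + -3 = 5) = -5 (attained at k = 0)
  C[2][0] = min over k of (A[2][0] + B[0][0] = 0 + 3 = 3, A[2][1] + B[1][0] = 2 + 5 = 7, A[2][2] + B[2][0] = 1 + 9 = 10) = 3 (attained at k = 0)
  C[2][1] = min over k of (A[2][0] + B[0][1] = 0 + 3 = 3, A[2][1] + B[1][1] = 2 + -1 = 1, A[2][2] + B[2][1] = 1 + 5 = 6) = 1 (attained at k = 1)
  C[2][2] = min over k of (A[2][0] + B[0][2] = 0 + -4 = -4, A[2][1] + B[1][2] = 2 + 4 = 6, A[2][2] + B[2][2] = 1 + -3 = -2) = -4 (attained at k = 0)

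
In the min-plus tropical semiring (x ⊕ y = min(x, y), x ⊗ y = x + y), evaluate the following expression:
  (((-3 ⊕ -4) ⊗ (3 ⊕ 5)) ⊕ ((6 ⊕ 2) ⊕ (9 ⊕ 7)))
(((-3 ⊕ -4) ⊗ (3 ⊕ 5)) ⊕ ((6 ⊕ 2) ⊕ (9 ⊕ 7))) = -1

Expand innermost to outermost. Recall ⊕ takes the minimum of its arguments and ⊗ takes their sum. Working out the expression (((-3 ⊕ -4) ⊗ (3 ⊕ 5)) ⊕ ((6 ⊕ 2) ⊕ (9 ⊕ 7))) gives -1.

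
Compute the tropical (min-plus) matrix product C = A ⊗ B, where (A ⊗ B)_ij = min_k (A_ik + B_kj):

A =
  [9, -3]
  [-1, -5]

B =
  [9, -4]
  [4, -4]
A ⊗ B =
  [1, -7]
  [-1, -9]

Apply the min-plus product entry-by-entry:
  C[0][0] = min over k of (A[0][0] + B[0][0] = 9 + 9 = 18, A[0][1] + B[1][0] = -3 + 4 = 1) = 1 (attained at k = 1)
  C[0][1] = min over k of (A[0][0] + B[0][1] = 9 + -4 = 5, A[0][1] + B[1][1] = -3 + -4 = -7) = -7 (attained at k = 1)
  C[1][0] = min over k of (A[1][0] + B[0][0] = -1 + 9 = 8, A[1][1] + B[1][0] = -5 + 4 = -1) = -1 (attained at k = 1)
  C[1][1] = min over k of (A[1][0] + B[0][1] = -1 + -4 = -5, A[1][1] + B[1][1] = -5 + -4 = -9) = -9 (attained at k = 1)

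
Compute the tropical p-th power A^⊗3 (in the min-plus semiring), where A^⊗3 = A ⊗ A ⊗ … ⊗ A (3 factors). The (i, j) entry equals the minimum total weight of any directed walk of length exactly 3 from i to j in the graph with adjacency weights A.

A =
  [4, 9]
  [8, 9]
A^⊗3 =
  [12, 17]
  [16, 21]

Each entry (A^⊗3)_ij equals the minimum over all length-3 walks i = v_0 → v_1 → … → v_3 = j of Σ_t A[v_t][v_{t+1}]. For example, for (i, j) = (0, 1) we minimise over 4 possible intermediate vertex sequences; the minimum is 17, attained along the walk 0 → 0 → 0 → 1.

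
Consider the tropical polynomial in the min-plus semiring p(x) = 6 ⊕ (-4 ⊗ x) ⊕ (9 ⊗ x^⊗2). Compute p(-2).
p(-2) = -6

A tropical monomial a ⊗ x^⊗i evaluates to a + i · x. Evaluating each term at x = -2:
  Term 0 contributes 6 + 0 · -2 = 6
  Term 1 contributes -4 + 1 · -2 = -6
  Term 2 contributes 9 + 2 · -2 = 5
p(-2) = ⊕ of these = min[6, -6, 5] = -6.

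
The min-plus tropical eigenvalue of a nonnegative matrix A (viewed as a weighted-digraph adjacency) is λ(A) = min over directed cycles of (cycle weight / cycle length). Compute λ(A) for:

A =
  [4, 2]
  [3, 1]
λ(A) = 1

Enumerate directed cycles and compute their means (weight / length). Sample:
  cycle 0 → 0: weight = 4, length = 1, mean = 4/1 ≈ 4.000
  cycle 1 → 1: weight = 1, length = 1, mean = 1/1 ≈ 1.000
  cycle 0 → 1 → 0: weight = 5, length = 2, mean = 5/2 ≈ 2.500
  cycle 1 → 0 → 1: weight = 5, length = 2, mean = 5/2 ≈ 2.500
Minimum mean = 1.000, attained e.g. along the cycle 1 → 1 with weight 1 and length 1. So λ(A) = 1/1 = 1.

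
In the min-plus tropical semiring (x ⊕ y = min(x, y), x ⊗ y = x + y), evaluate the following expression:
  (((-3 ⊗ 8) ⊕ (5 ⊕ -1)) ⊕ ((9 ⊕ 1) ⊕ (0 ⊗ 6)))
(((-3 ⊗ 8) ⊕ (5 ⊕ -1)) ⊕ ((9 ⊕ 1) ⊕ (0 ⊗ 6))) = -1

Expand innermost to outermost. Recall ⊕ takes the minimum of its arguments and ⊗ takes their sum. Working out the expression (((-3 ⊗ 8) ⊕ (5 ⊕ -1)) ⊕ ((9 ⊕ 1) ⊕ (0 ⊗ 6))) gives -1.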